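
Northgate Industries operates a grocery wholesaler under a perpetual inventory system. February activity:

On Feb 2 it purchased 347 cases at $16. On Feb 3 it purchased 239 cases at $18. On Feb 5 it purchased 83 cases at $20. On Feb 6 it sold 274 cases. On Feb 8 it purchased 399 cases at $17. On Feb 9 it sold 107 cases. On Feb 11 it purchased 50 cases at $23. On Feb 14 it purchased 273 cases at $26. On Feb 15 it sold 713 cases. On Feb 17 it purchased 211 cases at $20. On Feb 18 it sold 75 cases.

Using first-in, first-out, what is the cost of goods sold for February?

Feb 6, 274 sold [FIFO — oldest first]: 274 @ $16 = $4,384
Feb 9, 107 sold [FIFO — oldest first]: 73 @ $16 + 34 @ $18 = $1,780
Feb 15, 713 sold [FIFO — oldest first]: 205 @ $18 + 83 @ $20 + 399 @ $17 + 26 @ $23 = $12,731
Feb 18, 75 sold [FIFO — oldest first]: 24 @ $23 + 51 @ $26 = $1,878
Total COGS = $4,384 + $1,780 + $12,731 + $1,878 = $20,773
Ending inventory: 222 @ $26 + 211 @ $20 = $9,992
Check: goods available $30,765 = COGS $20,773 + ending $9,992

COGS = $20,773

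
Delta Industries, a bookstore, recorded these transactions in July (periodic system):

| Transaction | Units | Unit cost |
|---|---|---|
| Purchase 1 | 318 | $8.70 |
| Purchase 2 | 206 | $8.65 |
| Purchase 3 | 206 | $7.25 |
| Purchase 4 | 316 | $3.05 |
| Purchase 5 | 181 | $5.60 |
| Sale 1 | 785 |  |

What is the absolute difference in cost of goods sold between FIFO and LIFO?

$2,029.55

FIFO COGS: 318 @ $8.70 + 206 @ $8.65 + 206 @ $7.25 + 55 @ $3.05 = $6,209.75
LIFO COGS: 181 @ $5.60 + 316 @ $3.05 + 206 @ $7.25 + 82 @ $8.65 = $4,180.20
Difference = |$6,209.75 − $4,180.20| = $2,029.55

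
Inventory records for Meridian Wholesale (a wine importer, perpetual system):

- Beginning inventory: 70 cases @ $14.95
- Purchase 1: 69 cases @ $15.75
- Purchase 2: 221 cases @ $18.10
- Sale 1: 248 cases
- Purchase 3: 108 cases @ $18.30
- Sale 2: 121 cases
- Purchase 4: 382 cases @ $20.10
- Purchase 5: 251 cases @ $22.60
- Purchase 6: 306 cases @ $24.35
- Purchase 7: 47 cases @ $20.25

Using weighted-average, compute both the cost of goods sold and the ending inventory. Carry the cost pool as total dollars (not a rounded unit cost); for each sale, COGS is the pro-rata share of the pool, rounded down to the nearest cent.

After Beginning: 70 on hand, pool $1,046.50 (≈ $14.9500 each)
After Purchase 1: 139 on hand, pool $2,133.25 (≈ $15.3471 each)
After Purchase 2: 360 on hand, pool $6,133.35 (≈ $17.0371 each)
Sale 1, sell 248: 248/360 × $6,133.35 → $4,225.19
After Purchase 3: 220 on hand, pool $3,884.56 (≈ $17.6571 each)
Sale 2, sell 121: 121/220 × $3,884.56 → $2,136.50
After Purchase 4: 481 on hand, pool $9,426.26 (≈ $19.5972 each)
After Purchase 5: 732 on hand, pool $15,098.86 (≈ $20.6269 each)
After Purchase 6: 1038 on hand, pool $22,549.96 (≈ $21.7244 each)
After Purchase 7: 1085 on hand, pool $23,501.71 (≈ $21.6606 each)
Total COGS = $4,225.19 + $2,136.50 = $6,361.69
Ending inventory (cost pool remaining) = $23,501.71

COGS = $6,361.69; ending inventory = $23,501.71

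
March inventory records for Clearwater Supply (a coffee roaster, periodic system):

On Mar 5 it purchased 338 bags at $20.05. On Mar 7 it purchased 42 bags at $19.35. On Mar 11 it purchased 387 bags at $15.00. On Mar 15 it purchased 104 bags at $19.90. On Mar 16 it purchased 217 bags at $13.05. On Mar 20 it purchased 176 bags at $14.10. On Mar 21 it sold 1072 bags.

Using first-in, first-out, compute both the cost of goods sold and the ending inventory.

COGS = $18,087.25; ending inventory = $2,690.40

Mar 21, 1072 sold [FIFO — oldest first]: 338 @ $20.05 + 42 @ $19.35 + 387 @ $15.00 + 104 @ $19.90 + 201 @ $13.05 = $18,087.25
Ending inventory: 16 @ $13.05 + 176 @ $14.10 = $2,690.40
Check: goods available $20,777.65 = COGS $18,087.25 + ending $2,690.40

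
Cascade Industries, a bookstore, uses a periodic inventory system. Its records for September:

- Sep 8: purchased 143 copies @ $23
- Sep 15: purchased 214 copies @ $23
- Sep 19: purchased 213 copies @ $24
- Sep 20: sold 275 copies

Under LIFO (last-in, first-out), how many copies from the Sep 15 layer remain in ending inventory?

Sep 20, 275 sold [LIFO — newest first]: 213 @ $24 + 62 @ $23 = $6,538
Ending inventory: 143 @ $23 + 152 @ $23 = $6,785

152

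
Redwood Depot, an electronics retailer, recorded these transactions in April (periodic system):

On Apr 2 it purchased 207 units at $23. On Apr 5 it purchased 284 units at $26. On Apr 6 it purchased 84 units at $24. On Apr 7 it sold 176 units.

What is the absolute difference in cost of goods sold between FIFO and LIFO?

$360

FIFO COGS: 176 @ $23 = $4,048
LIFO COGS: 84 @ $24 + 92 @ $26 = $4,408
Difference = |$4,048 − $4,408| = $360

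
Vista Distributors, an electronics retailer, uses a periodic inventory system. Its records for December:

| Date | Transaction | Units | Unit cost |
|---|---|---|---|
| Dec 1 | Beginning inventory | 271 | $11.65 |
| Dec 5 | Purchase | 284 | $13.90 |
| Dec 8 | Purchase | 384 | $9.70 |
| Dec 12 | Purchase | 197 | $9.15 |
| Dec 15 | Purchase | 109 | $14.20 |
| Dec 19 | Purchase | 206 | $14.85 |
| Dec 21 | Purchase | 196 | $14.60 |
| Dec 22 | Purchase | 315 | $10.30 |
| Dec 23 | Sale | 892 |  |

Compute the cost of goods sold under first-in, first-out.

COGS = $10,373.65

Dec 23, 892 sold [FIFO — oldest first]: 271 @ $11.65 + 284 @ $13.90 + 337 @ $9.70 = $10,373.65
Ending inventory: 47 @ $9.70 + 197 @ $9.15 + 109 @ $14.20 + 206 @ $14.85 + 196 @ $14.60 + 315 @ $10.30 = $12,971.45
Check: goods available $23,345.10 = COGS $10,373.65 + ending $12,971.45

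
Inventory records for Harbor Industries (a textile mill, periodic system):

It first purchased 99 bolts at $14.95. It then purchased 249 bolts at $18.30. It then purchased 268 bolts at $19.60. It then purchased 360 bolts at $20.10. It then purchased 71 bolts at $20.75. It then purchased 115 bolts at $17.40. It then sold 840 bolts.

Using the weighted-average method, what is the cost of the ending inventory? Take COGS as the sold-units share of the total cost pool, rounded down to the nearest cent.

Sale 1, sell 840: 840/1162 × $21,999.80 → $15,903.46
Ending inventory (cost pool remaining) = $6,096.34
Check: goods available $21,999.80 = COGS $15,903.46 + ending $6,096.34

Ending inventory = $6,096.34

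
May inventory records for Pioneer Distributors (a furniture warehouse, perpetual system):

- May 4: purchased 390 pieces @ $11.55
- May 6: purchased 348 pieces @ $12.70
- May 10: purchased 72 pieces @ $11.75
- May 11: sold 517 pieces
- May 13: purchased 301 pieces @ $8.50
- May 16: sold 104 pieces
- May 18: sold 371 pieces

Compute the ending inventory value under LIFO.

May 11, 517 sold [LIFO — newest first]: 72 @ $11.75 + 348 @ $12.70 + 97 @ $11.55 = $6,385.95
May 16, 104 sold [LIFO — newest first]: 104 @ $8.50 = $884.00
May 18, 371 sold [LIFO — newest first]: 197 @ $8.50 + 174 @ $11.55 = $3,684.20
Total COGS = $6,385.95 + $884.00 + $3,684.20 = $10,954.15
Ending inventory: 119 @ $11.55 = $1,374.45

Ending inventory = $1,374.45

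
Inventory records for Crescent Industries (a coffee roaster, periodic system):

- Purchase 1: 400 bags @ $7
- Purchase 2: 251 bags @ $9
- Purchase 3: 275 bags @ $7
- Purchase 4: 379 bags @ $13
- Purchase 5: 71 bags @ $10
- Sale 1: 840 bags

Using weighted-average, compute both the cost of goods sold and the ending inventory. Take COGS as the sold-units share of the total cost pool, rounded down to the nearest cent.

COGS = $7,704.68; ending inventory = $4,916.32

Sale 1, sell 840: 840/1376 × $12,621.00 → $7,704.68
Ending inventory (cost pool remaining) = $4,916.32
Check: goods available $12,621.00 = COGS $7,704.68 + ending $4,916.32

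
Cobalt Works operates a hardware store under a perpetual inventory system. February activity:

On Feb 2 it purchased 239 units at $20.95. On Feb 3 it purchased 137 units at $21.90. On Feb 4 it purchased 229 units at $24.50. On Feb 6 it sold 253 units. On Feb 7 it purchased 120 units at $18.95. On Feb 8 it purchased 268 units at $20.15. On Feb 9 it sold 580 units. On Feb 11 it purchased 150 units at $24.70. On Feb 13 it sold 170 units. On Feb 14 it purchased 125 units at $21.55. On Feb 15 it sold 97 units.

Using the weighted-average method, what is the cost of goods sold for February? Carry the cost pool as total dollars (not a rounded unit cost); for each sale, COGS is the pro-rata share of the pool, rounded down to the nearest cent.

COGS = $23,956.76

After Feb 2: 239 on hand, pool $5,007.05 (≈ $20.9500 each)
After Feb 3: 376 on hand, pool $8,007.35 (≈ $21.2961 each)
After Feb 4: 605 on hand, pool $13,617.85 (≈ $22.5088 each)
Feb 6, sell 253: 253/605 × $13,617.85 → $5,694.73
After Feb 7: 472 on hand, pool $10,197.12 (≈ $21.6041 each)
After Feb 8: 740 on hand, pool $15,597.32 (≈ $21.0775 each)
Feb 9, sell 580: 580/740 × $15,597.32 → $12,224.92
After Feb 11: 310 on hand, pool $7,077.40 (≈ $22.8303 each)
Feb 13, sell 170: 170/310 × $7,077.40 → $3,881.15
After Feb 14: 265 on hand, pool $5,890.00 (≈ $22.2264 each)
Feb 15, sell 97: 97/265 × $5,890.00 → $2,155.96
Total COGS = $5,694.73 + $12,224.92 + $3,881.15 + $2,155.96 = $23,956.76
Ending inventory (cost pool remaining) = $3,734.04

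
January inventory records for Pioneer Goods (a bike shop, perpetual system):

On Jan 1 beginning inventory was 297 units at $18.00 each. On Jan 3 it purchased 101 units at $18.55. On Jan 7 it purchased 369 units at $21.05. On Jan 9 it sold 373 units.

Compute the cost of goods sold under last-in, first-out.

COGS = $7,841.65

Jan 9, 373 sold [LIFO — newest first]: 369 @ $21.05 + 4 @ $18.55 = $7,841.65
Ending inventory: 297 @ $18.00 + 97 @ $18.55 = $7,145.35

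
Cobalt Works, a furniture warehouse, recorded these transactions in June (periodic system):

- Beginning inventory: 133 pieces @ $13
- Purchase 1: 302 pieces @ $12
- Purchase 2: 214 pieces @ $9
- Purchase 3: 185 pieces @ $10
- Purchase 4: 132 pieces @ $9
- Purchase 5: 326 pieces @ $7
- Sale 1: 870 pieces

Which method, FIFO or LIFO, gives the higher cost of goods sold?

FIFO

FIFO COGS: 133 @ $13 + 302 @ $12 + 214 @ $9 + 185 @ $10 + 36 @ $9 = $9,453
LIFO COGS: 326 @ $7 + 132 @ $9 + 185 @ $10 + 214 @ $9 + 13 @ $12 = $7,402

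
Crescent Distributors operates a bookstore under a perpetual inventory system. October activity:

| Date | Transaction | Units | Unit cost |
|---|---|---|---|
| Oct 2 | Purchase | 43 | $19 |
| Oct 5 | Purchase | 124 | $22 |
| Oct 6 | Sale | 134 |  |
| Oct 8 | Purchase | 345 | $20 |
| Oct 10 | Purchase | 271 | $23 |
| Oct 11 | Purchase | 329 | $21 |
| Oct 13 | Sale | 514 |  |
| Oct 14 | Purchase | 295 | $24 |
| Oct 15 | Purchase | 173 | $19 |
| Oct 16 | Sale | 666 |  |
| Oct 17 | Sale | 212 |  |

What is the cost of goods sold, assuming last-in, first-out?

Oct 6, 134 sold [LIFO — newest first]: 124 @ $22 + 10 @ $19 = $2,918
Oct 13, 514 sold [LIFO — newest first]: 329 @ $21 + 185 @ $23 = $11,164
Oct 16, 666 sold [LIFO — newest first]: 173 @ $19 + 295 @ $24 + 86 @ $23 + 112 @ $20 = $14,585
Oct 17, 212 sold [LIFO — newest first]: 212 @ $20 = $4,240
Total COGS = $2,918 + $11,164 + $14,585 + $4,240 = $32,907
Ending inventory: 33 @ $19 + 21 @ $20 = $1,047

COGS = $32,907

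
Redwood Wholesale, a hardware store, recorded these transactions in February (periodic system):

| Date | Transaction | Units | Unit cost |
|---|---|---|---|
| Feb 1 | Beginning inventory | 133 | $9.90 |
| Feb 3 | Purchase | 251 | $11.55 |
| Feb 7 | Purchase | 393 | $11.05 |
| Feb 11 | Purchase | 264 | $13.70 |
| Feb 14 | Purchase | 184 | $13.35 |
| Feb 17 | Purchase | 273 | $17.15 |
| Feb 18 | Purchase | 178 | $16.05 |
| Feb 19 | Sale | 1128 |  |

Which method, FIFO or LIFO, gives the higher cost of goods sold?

FIFO COGS: 133 @ $9.90 + 251 @ $11.55 + 393 @ $11.05 + 264 @ $13.70 + 87 @ $13.35 = $13,336.65
LIFO COGS: 178 @ $16.05 + 273 @ $17.15 + 184 @ $13.35 + 264 @ $13.70 + 229 @ $11.05 = $16,142.50

LIFO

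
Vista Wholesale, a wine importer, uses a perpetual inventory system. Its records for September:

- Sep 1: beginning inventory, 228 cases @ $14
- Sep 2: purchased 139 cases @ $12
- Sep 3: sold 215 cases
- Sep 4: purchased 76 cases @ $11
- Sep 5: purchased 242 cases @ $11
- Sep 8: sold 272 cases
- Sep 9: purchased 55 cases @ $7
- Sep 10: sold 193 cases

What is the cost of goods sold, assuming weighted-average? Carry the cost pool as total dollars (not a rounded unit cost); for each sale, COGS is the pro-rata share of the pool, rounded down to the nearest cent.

After Sep 1: 228 on hand, pool $3,192.00 (≈ $14.0000 each)
After Sep 2: 367 on hand, pool $4,860.00 (≈ $13.2425 each)
Sep 3, sell 215: 215/367 × $4,860.00 → $2,847.13
After Sep 4: 228 on hand, pool $2,848.87 (≈ $12.4950 each)
After Sep 5: 470 on hand, pool $5,510.87 (≈ $11.7253 each)
Sep 8, sell 272: 272/470 × $5,510.87 → $3,189.26
After Sep 9: 253 on hand, pool $2,706.61 (≈ $10.6981 each)
Sep 10, sell 193: 193/253 × $2,706.61 → $2,064.72
Total COGS = $2,847.13 + $3,189.26 + $2,064.72 = $8,101.11
Ending inventory (cost pool remaining) = $641.89

COGS = $8,101.11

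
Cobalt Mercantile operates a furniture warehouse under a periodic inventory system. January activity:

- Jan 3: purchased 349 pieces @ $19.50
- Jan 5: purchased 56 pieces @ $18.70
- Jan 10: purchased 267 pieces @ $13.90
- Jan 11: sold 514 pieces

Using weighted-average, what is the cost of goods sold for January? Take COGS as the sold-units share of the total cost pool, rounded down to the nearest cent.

Jan 11, sell 514: 514/672 × $11,564.00 → $8,845.08
Ending inventory (cost pool remaining) = $2,718.92
Check: goods available $11,564.00 = COGS $8,845.08 + ending $2,718.92

COGS = $8,845.08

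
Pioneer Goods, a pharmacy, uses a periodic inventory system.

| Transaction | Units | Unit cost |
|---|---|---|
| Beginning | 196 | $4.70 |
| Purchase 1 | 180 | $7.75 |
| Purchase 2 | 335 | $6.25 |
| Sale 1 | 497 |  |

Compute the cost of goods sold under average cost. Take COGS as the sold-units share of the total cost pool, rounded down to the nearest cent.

COGS = $3,082.62

Sale 1, sell 497: 497/711 × $4,409.95 → $3,082.62
Ending inventory (cost pool remaining) = $1,327.33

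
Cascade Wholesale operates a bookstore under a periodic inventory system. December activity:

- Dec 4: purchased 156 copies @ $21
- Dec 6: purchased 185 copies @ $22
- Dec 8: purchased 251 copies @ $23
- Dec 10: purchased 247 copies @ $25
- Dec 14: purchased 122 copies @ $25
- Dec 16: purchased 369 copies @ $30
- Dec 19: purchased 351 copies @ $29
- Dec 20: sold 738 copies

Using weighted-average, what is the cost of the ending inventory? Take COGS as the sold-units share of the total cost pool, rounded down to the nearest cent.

Ending inventory = $24,454.61

Dec 20, sell 738: 738/1681 × $43,593.00 → $19,138.39
Ending inventory (cost pool remaining) = $24,454.61
Check: goods available $43,593.00 = COGS $19,138.39 + ending $24,454.61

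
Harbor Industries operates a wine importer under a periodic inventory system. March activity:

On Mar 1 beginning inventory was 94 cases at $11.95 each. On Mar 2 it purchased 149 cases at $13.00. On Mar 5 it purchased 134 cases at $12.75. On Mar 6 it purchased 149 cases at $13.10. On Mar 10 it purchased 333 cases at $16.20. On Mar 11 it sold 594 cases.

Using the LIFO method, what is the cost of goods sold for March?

COGS = $8,774.50

Mar 11, 594 sold [LIFO — newest first]: 333 @ $16.20 + 149 @ $13.10 + 112 @ $12.75 = $8,774.50
Ending inventory: 94 @ $11.95 + 149 @ $13.00 + 22 @ $12.75 = $3,340.80
Check: goods available $12,115.30 = COGS $8,774.50 + ending $3,340.80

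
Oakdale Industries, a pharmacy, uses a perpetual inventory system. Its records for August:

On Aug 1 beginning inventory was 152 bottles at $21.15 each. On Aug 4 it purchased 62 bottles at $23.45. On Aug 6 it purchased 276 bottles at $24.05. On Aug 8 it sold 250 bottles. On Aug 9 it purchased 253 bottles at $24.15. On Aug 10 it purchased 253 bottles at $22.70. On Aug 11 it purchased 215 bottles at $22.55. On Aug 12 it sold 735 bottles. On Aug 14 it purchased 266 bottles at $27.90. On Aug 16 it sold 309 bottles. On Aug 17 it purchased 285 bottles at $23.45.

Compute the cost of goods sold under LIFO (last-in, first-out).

COGS = $31,487.45

Aug 8, 250 sold [LIFO — newest first]: 250 @ $24.05 = $6,012.50
Aug 12, 735 sold [LIFO — newest first]: 215 @ $22.55 + 253 @ $22.70 + 253 @ $24.15 + 14 @ $24.05 = $17,038.00
Aug 16, 309 sold [LIFO — newest first]: 266 @ $27.90 + 12 @ $24.05 + 31 @ $23.45 = $8,436.95
Total COGS = $6,012.50 + $17,038.00 + $8,436.95 = $31,487.45
Ending inventory: 152 @ $21.15 + 31 @ $23.45 + 285 @ $23.45 = $10,625.00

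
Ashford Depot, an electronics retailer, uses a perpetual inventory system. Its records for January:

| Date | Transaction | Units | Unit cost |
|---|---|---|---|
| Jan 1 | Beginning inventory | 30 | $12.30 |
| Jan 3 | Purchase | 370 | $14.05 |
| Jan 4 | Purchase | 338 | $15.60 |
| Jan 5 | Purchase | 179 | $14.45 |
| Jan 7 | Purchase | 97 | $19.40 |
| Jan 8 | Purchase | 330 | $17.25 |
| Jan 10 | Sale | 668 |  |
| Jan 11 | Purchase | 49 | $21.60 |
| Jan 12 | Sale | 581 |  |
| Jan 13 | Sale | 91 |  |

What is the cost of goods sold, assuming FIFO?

Jan 10, 668 sold [FIFO — oldest first]: 30 @ $12.30 + 370 @ $14.05 + 268 @ $15.60 = $9,748.30
Jan 12, 581 sold [FIFO — oldest first]: 70 @ $15.60 + 179 @ $14.45 + 97 @ $19.40 + 235 @ $17.25 = $9,614.10
Jan 13, 91 sold [FIFO — oldest first]: 91 @ $17.25 = $1,569.75
Total COGS = $9,748.30 + $9,614.10 + $1,569.75 = $20,932.15
Ending inventory: 4 @ $17.25 + 49 @ $21.60 = $1,127.40
Check: goods available $22,059.55 = COGS $20,932.15 + ending $1,127.40

COGS = $20,932.15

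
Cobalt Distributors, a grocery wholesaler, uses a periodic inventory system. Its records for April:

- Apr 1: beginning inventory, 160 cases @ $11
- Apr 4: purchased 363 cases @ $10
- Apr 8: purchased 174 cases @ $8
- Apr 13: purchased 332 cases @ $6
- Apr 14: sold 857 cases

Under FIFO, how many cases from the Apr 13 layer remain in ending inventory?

Apr 14, 857 sold [FIFO — oldest first]: 160 @ $11 + 363 @ $10 + 174 @ $8 + 160 @ $6 = $7,742
Ending inventory: 172 @ $6 = $1,032
Check: goods available $8,774 = COGS $7,742 + ending $1,032

172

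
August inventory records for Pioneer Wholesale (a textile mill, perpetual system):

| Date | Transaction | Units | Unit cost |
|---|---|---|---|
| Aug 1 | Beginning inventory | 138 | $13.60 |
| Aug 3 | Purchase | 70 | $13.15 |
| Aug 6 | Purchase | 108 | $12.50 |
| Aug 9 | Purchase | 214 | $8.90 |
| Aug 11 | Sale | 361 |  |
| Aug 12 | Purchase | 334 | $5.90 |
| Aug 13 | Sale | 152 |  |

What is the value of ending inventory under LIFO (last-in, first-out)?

Ending inventory = $3,358.25

Aug 11, 361 sold [LIFO — newest first]: 214 @ $8.90 + 108 @ $12.50 + 39 @ $13.15 = $3,767.45
Aug 13, 152 sold [LIFO — newest first]: 152 @ $5.90 = $896.80
Total COGS = $3,767.45 + $896.80 = $4,664.25
Ending inventory: 138 @ $13.60 + 31 @ $13.15 + 182 @ $5.90 = $3,358.25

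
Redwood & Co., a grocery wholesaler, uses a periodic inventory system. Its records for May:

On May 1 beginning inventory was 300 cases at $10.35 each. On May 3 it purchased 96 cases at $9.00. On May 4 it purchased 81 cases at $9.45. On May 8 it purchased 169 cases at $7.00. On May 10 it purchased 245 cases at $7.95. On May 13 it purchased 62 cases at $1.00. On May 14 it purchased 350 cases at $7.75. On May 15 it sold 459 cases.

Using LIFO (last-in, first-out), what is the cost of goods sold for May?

COGS = $3,148.15

May 15, 459 sold [LIFO — newest first]: 350 @ $7.75 + 62 @ $1.00 + 47 @ $7.95 = $3,148.15
Ending inventory: 300 @ $10.35 + 96 @ $9.00 + 81 @ $9.45 + 169 @ $7.00 + 198 @ $7.95 = $7,491.55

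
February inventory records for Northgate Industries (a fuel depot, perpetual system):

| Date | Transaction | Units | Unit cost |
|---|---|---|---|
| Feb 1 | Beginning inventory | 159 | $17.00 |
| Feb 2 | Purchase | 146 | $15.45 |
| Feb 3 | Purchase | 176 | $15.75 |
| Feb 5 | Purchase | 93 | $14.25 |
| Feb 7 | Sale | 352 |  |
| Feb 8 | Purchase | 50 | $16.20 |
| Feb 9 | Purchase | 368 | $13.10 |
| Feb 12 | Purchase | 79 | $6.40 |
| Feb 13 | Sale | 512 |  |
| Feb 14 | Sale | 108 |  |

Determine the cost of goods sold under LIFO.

Feb 7, 352 sold [LIFO — newest first]: 93 @ $14.25 + 176 @ $15.75 + 83 @ $15.45 = $5,379.60
Feb 13, 512 sold [LIFO — newest first]: 79 @ $6.40 + 368 @ $13.10 + 50 @ $16.20 + 15 @ $15.45 = $6,368.15
Feb 14, 108 sold [LIFO — newest first]: 48 @ $15.45 + 60 @ $17.00 = $1,761.60
Total COGS = $5,379.60 + $6,368.15 + $1,761.60 = $13,509.35
Ending inventory: 99 @ $17.00 = $1,683.00
Check: goods available $15,192.35 = COGS $13,509.35 + ending $1,683.00

COGS = $13,509.35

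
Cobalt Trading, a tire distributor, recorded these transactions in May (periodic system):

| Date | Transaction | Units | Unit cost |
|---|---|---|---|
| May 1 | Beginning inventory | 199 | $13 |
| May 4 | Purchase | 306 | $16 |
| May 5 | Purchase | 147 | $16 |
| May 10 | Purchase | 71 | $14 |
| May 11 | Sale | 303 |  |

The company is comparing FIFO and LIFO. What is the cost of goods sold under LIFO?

FIFO COGS: 199 @ $13 + 104 @ $16 = $4,251
LIFO COGS: 71 @ $14 + 147 @ $16 + 85 @ $16 = $4,706

COGS = $4,706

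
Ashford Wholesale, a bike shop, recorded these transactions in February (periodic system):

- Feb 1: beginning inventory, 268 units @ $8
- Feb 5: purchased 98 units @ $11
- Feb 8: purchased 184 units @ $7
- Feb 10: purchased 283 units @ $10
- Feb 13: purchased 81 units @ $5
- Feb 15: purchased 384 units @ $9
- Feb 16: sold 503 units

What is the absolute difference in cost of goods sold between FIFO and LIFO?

FIFO COGS: 268 @ $8 + 98 @ $11 + 137 @ $7 = $4,181
LIFO COGS: 384 @ $9 + 81 @ $5 + 38 @ $10 = $4,241
Difference = |$4,181 − $4,241| = $60

$60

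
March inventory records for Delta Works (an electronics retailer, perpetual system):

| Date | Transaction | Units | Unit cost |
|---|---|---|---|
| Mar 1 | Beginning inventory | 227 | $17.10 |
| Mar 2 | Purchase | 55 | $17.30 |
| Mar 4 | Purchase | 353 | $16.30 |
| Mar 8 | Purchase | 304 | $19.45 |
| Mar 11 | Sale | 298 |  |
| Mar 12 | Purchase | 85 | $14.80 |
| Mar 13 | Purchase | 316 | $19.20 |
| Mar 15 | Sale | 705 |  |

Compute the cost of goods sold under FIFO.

Mar 11, 298 sold [FIFO — oldest first]: 227 @ $17.10 + 55 @ $17.30 + 16 @ $16.30 = $5,094.00
Mar 15, 705 sold [FIFO — oldest first]: 337 @ $16.30 + 304 @ $19.45 + 64 @ $14.80 = $12,353.10
Total COGS = $5,094.00 + $12,353.10 = $17,447.10
Ending inventory: 21 @ $14.80 + 316 @ $19.20 = $6,378.00

COGS = $17,447.10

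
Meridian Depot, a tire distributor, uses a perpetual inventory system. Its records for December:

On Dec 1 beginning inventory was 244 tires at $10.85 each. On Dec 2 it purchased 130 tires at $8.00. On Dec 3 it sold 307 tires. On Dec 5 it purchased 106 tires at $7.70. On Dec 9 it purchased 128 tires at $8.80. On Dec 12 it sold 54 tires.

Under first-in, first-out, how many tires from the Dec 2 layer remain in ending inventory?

Dec 3, 307 sold [FIFO — oldest first]: 244 @ $10.85 + 63 @ $8.00 = $3,151.40
Dec 12, 54 sold [FIFO — oldest first]: 54 @ $8.00 = $432.00
Total COGS = $3,151.40 + $432.00 = $3,583.40
Ending inventory: 13 @ $8.00 + 106 @ $7.70 + 128 @ $8.80 = $2,046.60

13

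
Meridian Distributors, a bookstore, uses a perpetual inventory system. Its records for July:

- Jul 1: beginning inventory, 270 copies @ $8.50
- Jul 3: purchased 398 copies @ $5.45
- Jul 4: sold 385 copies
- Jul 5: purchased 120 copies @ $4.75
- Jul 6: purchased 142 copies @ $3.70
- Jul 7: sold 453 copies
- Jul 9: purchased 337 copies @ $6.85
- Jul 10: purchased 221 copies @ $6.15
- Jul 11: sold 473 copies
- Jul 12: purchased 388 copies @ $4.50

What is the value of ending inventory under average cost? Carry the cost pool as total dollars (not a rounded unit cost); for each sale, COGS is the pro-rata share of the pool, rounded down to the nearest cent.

After Jul 1: 270 on hand, pool $2,295.00 (≈ $8.5000 each)
After Jul 3: 668 on hand, pool $4,464.10 (≈ $6.6828 each)
Jul 4, sell 385: 385/668 × $4,464.10 → $2,572.87
After Jul 5: 403 on hand, pool $2,461.23 (≈ $6.1073 each)
After Jul 6: 545 on hand, pool $2,986.63 (≈ $5.4801 each)
Jul 7, sell 453: 453/545 × $2,986.63 → $2,482.46
After Jul 9: 429 on hand, pool $2,812.62 (≈ $6.5562 each)
After Jul 10: 650 on hand, pool $4,171.77 (≈ $6.4181 each)
Jul 11, sell 473: 473/650 × $4,171.77 → $3,035.76
After Jul 12: 565 on hand, pool $2,882.01 (≈ $5.1009 each)
Total COGS = $2,572.87 + $2,482.46 + $3,035.76 = $8,091.09
Ending inventory (cost pool remaining) = $2,882.01

Ending inventory = $2,882.01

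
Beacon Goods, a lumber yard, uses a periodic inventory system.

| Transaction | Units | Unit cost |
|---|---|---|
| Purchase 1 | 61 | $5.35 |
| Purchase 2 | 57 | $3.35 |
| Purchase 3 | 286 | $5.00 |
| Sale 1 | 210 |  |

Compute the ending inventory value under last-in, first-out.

Ending inventory = $897.30

Sale 1 (210) [LIFO — newest first]: 210 @ $5.00 = $1,050.00
Ending inventory: 61 @ $5.35 + 57 @ $3.35 + 76 @ $5.00 = $897.30
Check: goods available $1,947.30 = COGS $1,050.00 + ending $897.30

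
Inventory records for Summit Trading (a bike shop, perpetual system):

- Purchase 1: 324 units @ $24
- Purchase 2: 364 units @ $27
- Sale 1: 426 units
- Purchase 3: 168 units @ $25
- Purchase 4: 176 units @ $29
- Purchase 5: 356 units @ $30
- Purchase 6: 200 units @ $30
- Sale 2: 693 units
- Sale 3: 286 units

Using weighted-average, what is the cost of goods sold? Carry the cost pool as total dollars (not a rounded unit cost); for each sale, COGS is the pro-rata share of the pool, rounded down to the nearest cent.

After Purchase 1: 324 on hand, pool $7,776.00 (≈ $24.0000 each)
After Purchase 2: 688 on hand, pool $17,604.00 (≈ $25.5872 each)
Sale 1, sell 426: 426/688 × $17,604.00 → $10,900.15
After Purchase 3: 430 on hand, pool $10,903.85 (≈ $25.3578 each)
After Purchase 4: 606 on hand, pool $16,007.85 (≈ $26.4156 each)
After Purchase 5: 962 on hand, pool $26,687.85 (≈ $27.7420 each)
After Purchase 6: 1162 on hand, pool $32,687.85 (≈ $28.1307 each)
Sale 2, sell 693: 693/1162 × $32,687.85 → $19,494.56
Sale 3, sell 286: 286/469 × $13,193.29 → $8,045.37
Total COGS = $10,900.15 + $19,494.56 + $8,045.37 = $38,440.08
Ending inventory (cost pool remaining) = $5,147.92

COGS = $38,440.08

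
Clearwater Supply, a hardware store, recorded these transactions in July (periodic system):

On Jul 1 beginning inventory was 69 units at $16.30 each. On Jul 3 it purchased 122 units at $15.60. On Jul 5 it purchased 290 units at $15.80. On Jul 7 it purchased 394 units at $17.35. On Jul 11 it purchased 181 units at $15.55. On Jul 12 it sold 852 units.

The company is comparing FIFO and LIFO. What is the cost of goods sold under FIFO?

COGS = $14,046.75

FIFO COGS: 69 @ $16.30 + 122 @ $15.60 + 290 @ $15.80 + 371 @ $17.35 = $14,046.75
LIFO COGS: 181 @ $15.55 + 394 @ $17.35 + 277 @ $15.80 = $14,027.05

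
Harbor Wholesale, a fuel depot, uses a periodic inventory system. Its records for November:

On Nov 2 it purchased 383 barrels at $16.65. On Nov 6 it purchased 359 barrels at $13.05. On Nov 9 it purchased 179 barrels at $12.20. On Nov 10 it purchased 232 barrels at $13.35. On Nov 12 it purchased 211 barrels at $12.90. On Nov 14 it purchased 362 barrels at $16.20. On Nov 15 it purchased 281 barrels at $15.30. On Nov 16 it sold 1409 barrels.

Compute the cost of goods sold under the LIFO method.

Nov 16, 1409 sold [LIFO — newest first]: 281 @ $15.30 + 362 @ $16.20 + 211 @ $12.90 + 232 @ $13.35 + 179 @ $12.20 + 144 @ $13.05 = $20,045.80
Ending inventory: 383 @ $16.65 + 215 @ $13.05 = $9,182.70

COGS = $20,045.80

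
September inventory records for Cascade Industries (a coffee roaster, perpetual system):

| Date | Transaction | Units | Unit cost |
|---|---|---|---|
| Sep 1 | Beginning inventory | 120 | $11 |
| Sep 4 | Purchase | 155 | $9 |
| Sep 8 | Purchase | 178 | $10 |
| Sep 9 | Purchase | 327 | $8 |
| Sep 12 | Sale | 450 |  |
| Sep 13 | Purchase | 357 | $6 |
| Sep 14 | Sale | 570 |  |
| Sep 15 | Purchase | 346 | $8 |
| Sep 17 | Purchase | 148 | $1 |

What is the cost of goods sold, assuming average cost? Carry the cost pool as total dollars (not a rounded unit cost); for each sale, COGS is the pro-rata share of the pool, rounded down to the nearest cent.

After Sep 1: 120 on hand, pool $1,320.00 (≈ $11.0000 each)
After Sep 4: 275 on hand, pool $2,715.00 (≈ $9.8727 each)
After Sep 8: 453 on hand, pool $4,495.00 (≈ $9.9227 each)
After Sep 9: 780 on hand, pool $7,111.00 (≈ $9.1167 each)
Sep 12, sell 450: 450/780 × $7,111.00 → $4,102.50
After Sep 13: 687 on hand, pool $5,150.50 (≈ $7.4971 each)
Sep 14, sell 570: 570/687 × $5,150.50 → $4,273.34
After Sep 15: 463 on hand, pool $3,645.16 (≈ $7.8729 each)
After Sep 17: 611 on hand, pool $3,793.16 (≈ $6.2081 each)
Total COGS = $4,102.50 + $4,273.34 = $8,375.84
Ending inventory (cost pool remaining) = $3,793.16
Check: goods available $12,169.00 = COGS $8,375.84 + ending $3,793.16

COGS = $8,375.84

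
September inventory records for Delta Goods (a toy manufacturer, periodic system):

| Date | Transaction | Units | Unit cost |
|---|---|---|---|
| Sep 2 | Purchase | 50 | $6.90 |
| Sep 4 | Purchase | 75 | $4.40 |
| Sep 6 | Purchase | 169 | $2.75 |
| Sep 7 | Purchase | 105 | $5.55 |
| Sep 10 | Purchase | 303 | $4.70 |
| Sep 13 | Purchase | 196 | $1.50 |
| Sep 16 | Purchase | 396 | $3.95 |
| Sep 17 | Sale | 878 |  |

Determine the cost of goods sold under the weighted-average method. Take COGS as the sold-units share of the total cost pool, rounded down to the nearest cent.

Sep 17, sell 878: 878/1294 × $5,004.80 → $3,395.83
Ending inventory (cost pool remaining) = $1,608.97

COGS = $3,395.83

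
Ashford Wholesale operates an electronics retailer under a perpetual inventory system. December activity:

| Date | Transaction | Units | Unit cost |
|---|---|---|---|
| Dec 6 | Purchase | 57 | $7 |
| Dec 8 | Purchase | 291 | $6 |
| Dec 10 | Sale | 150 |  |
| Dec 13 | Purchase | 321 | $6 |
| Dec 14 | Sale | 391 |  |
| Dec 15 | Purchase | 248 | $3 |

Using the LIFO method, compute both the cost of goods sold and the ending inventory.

COGS = $3,246; ending inventory = $1,569

Dec 10, 150 sold [LIFO — newest first]: 150 @ $6 = $900
Dec 14, 391 sold [LIFO — newest first]: 321 @ $6 + 70 @ $6 = $2,346
Total COGS = $900 + $2,346 = $3,246
Ending inventory: 57 @ $7 + 71 @ $6 + 248 @ $3 = $1,569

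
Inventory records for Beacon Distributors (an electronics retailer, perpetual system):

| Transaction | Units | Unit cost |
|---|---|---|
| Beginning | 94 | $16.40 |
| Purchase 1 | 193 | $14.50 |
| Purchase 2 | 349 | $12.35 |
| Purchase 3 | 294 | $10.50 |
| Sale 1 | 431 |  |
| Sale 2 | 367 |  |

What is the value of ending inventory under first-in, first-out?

Ending inventory = $1,386.00

Sale 1 (431) [FIFO — oldest first]: 94 @ $16.40 + 193 @ $14.50 + 144 @ $12.35 = $6,118.50
Sale 2 (367) [FIFO — oldest first]: 205 @ $12.35 + 162 @ $10.50 = $4,232.75
Total COGS = $6,118.50 + $4,232.75 = $10,351.25
Ending inventory: 132 @ $10.50 = $1,386.00
Check: goods available $11,737.25 = COGS $10,351.25 + ending $1,386.00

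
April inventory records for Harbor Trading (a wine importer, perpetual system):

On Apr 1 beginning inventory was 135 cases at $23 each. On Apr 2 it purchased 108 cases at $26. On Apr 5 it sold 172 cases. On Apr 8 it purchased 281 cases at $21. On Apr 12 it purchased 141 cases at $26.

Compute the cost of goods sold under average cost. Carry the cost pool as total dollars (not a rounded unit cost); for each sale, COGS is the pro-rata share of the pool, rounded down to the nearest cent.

COGS = $4,185.33

After Apr 1: 135 on hand, pool $3,105.00 (≈ $23.0000 each)
After Apr 2: 243 on hand, pool $5,913.00 (≈ $24.3333 each)
Apr 5, sell 172: 172/243 × $5,913.00 → $4,185.33
After Apr 8: 352 on hand, pool $7,628.67 (≈ $21.6724 each)
After Apr 12: 493 on hand, pool $11,294.67 (≈ $22.9101 each)
Ending inventory (cost pool remaining) = $11,294.67
Check: goods available $15,480.00 = COGS $4,185.33 + ending $11,294.67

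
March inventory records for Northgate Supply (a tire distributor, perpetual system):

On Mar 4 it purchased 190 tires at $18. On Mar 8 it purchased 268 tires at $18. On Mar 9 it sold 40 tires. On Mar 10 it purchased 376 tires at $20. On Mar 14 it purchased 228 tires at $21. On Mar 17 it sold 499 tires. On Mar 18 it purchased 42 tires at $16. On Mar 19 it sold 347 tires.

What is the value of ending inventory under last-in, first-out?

Ending inventory = $3,924

Mar 9, 40 sold [LIFO — newest first]: 40 @ $18 = $720
Mar 17, 499 sold [LIFO — newest first]: 228 @ $21 + 271 @ $20 = $10,208
Mar 19, 347 sold [LIFO — newest first]: 42 @ $16 + 105 @ $20 + 200 @ $18 = $6,372
Total COGS = $720 + $10,208 + $6,372 = $17,300
Ending inventory: 190 @ $18 + 28 @ $18 = $3,924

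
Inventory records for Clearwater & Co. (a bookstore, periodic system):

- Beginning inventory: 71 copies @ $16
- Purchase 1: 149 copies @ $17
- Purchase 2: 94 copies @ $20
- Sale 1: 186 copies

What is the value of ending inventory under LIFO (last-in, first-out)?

Ending inventory = $2,105

Sale 1 (186) [LIFO — newest first]: 94 @ $20 + 92 @ $17 = $3,444
Ending inventory: 71 @ $16 + 57 @ $17 = $2,105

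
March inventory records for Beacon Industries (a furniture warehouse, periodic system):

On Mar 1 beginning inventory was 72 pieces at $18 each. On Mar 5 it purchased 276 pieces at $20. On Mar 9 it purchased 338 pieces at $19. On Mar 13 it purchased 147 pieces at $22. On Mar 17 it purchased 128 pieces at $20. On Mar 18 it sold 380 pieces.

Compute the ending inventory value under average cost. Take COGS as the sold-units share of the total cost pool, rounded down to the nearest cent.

Mar 18, sell 380: 380/961 × $19,032.00 → $7,525.66
Ending inventory (cost pool remaining) = $11,506.34

Ending inventory = $11,506.34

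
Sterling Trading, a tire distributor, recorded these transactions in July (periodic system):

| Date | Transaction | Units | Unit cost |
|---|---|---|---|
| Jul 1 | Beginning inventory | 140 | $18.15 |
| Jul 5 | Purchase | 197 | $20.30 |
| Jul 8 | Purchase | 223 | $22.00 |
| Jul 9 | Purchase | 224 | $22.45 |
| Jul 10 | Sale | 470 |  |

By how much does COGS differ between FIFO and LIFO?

FIFO COGS: 140 @ $18.15 + 197 @ $20.30 + 133 @ $22.00 = $9,466.10
LIFO COGS: 224 @ $22.45 + 223 @ $22.00 + 23 @ $20.30 = $10,401.70
Difference = |$9,466.10 − $10,401.70| = $935.60

$935.60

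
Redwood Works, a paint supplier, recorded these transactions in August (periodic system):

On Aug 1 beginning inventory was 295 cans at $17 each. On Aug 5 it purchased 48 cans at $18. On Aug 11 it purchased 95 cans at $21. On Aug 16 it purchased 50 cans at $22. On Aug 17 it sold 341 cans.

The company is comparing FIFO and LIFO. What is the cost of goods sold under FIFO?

FIFO COGS: 295 @ $17 + 46 @ $18 = $5,843
LIFO COGS: 50 @ $22 + 95 @ $21 + 48 @ $18 + 148 @ $17 = $6,475

COGS = $5,843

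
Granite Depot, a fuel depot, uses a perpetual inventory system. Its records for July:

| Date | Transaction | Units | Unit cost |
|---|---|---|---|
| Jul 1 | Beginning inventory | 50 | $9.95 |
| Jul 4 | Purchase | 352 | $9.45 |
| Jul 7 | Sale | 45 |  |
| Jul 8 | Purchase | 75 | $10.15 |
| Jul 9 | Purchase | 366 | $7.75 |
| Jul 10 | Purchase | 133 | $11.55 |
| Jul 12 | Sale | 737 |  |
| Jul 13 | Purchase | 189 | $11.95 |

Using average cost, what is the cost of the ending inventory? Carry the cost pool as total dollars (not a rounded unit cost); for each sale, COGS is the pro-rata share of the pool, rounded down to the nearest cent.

After Jul 1: 50 on hand, pool $497.50 (≈ $9.9500 each)
After Jul 4: 402 on hand, pool $3,823.90 (≈ $9.5122 each)
Jul 7, sell 45: 45/402 × $3,823.90 → $428.04
After Jul 8: 432 on hand, pool $4,157.11 (≈ $9.6229 each)
After Jul 9: 798 on hand, pool $6,993.61 (≈ $8.7639 each)
After Jul 10: 931 on hand, pool $8,529.76 (≈ $9.1619 each)
Jul 12, sell 737: 737/931 × $8,529.76 → $6,752.34
After Jul 13: 383 on hand, pool $4,035.97 (≈ $10.5378 each)
Total COGS = $428.04 + $6,752.34 = $7,180.38
Ending inventory (cost pool remaining) = $4,035.97

Ending inventory = $4,035.97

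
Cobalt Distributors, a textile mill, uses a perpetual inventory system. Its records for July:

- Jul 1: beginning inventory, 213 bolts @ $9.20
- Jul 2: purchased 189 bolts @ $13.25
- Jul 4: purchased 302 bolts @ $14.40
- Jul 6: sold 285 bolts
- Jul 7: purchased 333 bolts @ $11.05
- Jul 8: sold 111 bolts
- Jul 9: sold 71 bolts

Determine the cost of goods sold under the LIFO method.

COGS = $6,115.10

Jul 6, 285 sold [LIFO — newest first]: 285 @ $14.40 = $4,104.00
Jul 8, 111 sold [LIFO — newest first]: 111 @ $11.05 = $1,226.55
Jul 9, 71 sold [LIFO — newest first]: 71 @ $11.05 = $784.55
Total COGS = $4,104.00 + $1,226.55 + $784.55 = $6,115.10
Ending inventory: 213 @ $9.20 + 189 @ $13.25 + 17 @ $14.40 + 151 @ $11.05 = $6,377.20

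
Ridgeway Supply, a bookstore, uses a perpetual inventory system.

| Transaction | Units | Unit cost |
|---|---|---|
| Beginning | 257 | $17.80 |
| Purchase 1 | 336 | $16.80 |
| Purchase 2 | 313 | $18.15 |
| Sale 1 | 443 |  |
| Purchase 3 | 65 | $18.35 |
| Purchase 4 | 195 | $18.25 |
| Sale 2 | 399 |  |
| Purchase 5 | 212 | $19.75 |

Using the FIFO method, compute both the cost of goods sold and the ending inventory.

COGS = $14,738.75; ending inventory = $10,100.10

Sale 1 (443) [FIFO — oldest first]: 257 @ $17.80 + 186 @ $16.80 = $7,699.40
Sale 2 (399) [FIFO — oldest first]: 150 @ $16.80 + 249 @ $18.15 = $7,039.35
Total COGS = $7,699.40 + $7,039.35 = $14,738.75
Ending inventory: 64 @ $18.15 + 65 @ $18.35 + 195 @ $18.25 + 212 @ $19.75 = $10,100.10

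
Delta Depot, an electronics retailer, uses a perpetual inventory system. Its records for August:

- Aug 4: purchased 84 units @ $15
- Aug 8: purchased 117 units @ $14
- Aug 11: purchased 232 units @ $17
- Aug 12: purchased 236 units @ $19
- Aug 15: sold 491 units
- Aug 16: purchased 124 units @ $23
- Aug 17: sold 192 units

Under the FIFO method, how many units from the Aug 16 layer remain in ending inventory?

110

Aug 15, 491 sold [FIFO — oldest first]: 84 @ $15 + 117 @ $14 + 232 @ $17 + 58 @ $19 = $7,944
Aug 17, 192 sold [FIFO — oldest first]: 178 @ $19 + 14 @ $23 = $3,704
Total COGS = $7,944 + $3,704 = $11,648
Ending inventory: 110 @ $23 = $2,530
Check: goods available $14,178 = COGS $11,648 + ending $2,530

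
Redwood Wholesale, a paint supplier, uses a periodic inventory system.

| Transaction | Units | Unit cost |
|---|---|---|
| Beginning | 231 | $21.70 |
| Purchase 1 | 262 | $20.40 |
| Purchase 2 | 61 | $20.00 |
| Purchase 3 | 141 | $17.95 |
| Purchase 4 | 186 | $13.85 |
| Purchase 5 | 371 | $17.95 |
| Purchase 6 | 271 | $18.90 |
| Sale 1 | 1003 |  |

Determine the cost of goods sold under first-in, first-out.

COGS = $18,874.45

Sale 1 (1003) [FIFO — oldest first]: 231 @ $21.70 + 262 @ $20.40 + 61 @ $20.00 + 141 @ $17.95 + 186 @ $13.85 + 122 @ $17.95 = $18,874.45
Ending inventory: 249 @ $17.95 + 271 @ $18.90 = $9,591.45
Check: goods available $28,465.90 = COGS $18,874.45 + ending $9,591.45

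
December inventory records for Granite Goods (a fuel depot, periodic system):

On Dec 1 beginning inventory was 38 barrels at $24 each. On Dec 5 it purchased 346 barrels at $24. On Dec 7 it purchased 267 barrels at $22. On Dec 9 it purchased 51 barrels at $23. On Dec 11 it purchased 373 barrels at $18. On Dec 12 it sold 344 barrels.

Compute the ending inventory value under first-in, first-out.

Dec 12, 344 sold [FIFO — oldest first]: 38 @ $24 + 306 @ $24 = $8,256
Ending inventory: 40 @ $24 + 267 @ $22 + 51 @ $23 + 373 @ $18 = $14,721
Check: goods available $22,977 = COGS $8,256 + ending $14,721

Ending inventory = $14,721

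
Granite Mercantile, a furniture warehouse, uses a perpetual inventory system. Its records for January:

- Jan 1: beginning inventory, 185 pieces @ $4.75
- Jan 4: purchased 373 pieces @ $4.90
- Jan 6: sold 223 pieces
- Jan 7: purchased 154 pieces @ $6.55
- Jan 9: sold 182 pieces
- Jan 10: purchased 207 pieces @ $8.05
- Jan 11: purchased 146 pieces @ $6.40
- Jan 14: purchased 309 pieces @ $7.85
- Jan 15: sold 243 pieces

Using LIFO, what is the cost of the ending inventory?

Ending inventory = $4,595.40

Jan 6, 223 sold [LIFO — newest first]: 223 @ $4.90 = $1,092.70
Jan 9, 182 sold [LIFO — newest first]: 154 @ $6.55 + 28 @ $4.90 = $1,145.90
Jan 15, 243 sold [LIFO — newest first]: 243 @ $7.85 = $1,907.55
Total COGS = $1,092.70 + $1,145.90 + $1,907.55 = $4,146.15
Ending inventory: 185 @ $4.75 + 122 @ $4.90 + 207 @ $8.05 + 146 @ $6.40 + 66 @ $7.85 = $4,595.40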